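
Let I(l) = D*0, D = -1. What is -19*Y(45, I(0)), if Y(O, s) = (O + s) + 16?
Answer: -1159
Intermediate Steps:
I(l) = 0 (I(l) = -1*0 = 0)
Y(O, s) = 16 + O + s
-19*Y(45, I(0)) = -19*(16 + 45 + 0) = -19*61 = -1159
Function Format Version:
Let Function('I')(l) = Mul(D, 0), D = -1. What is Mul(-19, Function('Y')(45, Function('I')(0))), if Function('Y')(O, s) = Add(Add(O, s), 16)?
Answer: -1159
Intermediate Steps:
Function('I')(l) = 0 (Function('I')(l) = Mul(-1, 0) = 0)
Function('Y')(O, s) = Add(16, O, s)
Mul(-19, Function('Y')(45, Function('I')(0))) = Mul(-19, Add(16, 45, 0)) = Mul(-19, 61) = -1159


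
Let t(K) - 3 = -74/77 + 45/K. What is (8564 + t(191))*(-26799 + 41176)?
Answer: 164661349400/1337 ≈ 1.2316e+8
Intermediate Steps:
t(K) = 157/77 + 45/K (t(K) = 3 + (-74/77 + 45/K) = 157/77 + 45/K)
(8564 + t(191))*(-26799 + 41176) = (8564 + (157/77 + 45/191))*(-26799 + 41176) = (8564 + (157/77 + 45*(1/191)))*14377 = (8564 + (157/77 + 45/191))*14377 = (8564 + 33452/14707)*14377 = (125984200/14707)*14377 = 164661349400/1337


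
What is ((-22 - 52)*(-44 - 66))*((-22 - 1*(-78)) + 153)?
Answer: 1701260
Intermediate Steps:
((-22 - 52)*(-44 - 66))*((-22 - 1*(-78)) + 153) = (-74*(-110))*((-22 + 78) + 153) = 8140*(56 + 153) = 8140*209 = 1701260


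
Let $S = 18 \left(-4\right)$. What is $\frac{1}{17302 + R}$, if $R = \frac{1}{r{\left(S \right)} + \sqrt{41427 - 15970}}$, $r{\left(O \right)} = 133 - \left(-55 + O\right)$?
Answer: $\frac{729158446}{12615903931213} + \frac{\sqrt{25457}}{12615903931213} \approx 5.7797 \cdot 10^{-5}$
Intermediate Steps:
$S = -72$
$r{\left(O \right)} = 188 - O$ ($r{\left(O \right)} = 133 - \left(-55 + O\right) = 188 - O$)
$R = \frac{1}{260 + \sqrt{25457}}$ ($R = \frac{1}{\left(188 - -72\right) + \sqrt{41427 - 15970}} = \frac{1}{\left(188 + 72\right) + \sqrt{25457}} = \frac{1}{260 + \sqrt{25457}} \approx 0.0023835$)
$\frac{1}{17302 + R} = \frac{1}{17302 + \left(\frac{260}{42143} - \frac{\sqrt{25457}}{42143}\right)} = \frac{1}{\frac{729158446}{42143} - \frac{\sqrt{25457}}{42143}}$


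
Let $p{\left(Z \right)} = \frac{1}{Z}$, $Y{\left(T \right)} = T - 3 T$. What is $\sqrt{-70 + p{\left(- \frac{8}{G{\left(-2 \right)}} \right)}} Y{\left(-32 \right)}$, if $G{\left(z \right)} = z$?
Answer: $96 i \sqrt{31} \approx 534.51 i$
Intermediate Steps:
$Y{\left(T \right)} = - 2 T$
$\sqrt{-70 + p{\left(- \frac{8}{G{\left(-2 \right)}} \right)}} Y{\left(-32 \right)} = \sqrt{-70 + \frac{1}{\left(-8\right) \frac{1}{-2}}} \left(\left(-2\right) \left(-32\right)\right) = \sqrt{-70 + \frac{1}{\left(-8\right) \left(- \frac{1}{2}\right)}} 64 = \sqrt{-70 + \frac{1}{4}} \cdot 64 = \sqrt{- \frac{279}{4}} \cdot 64 = \frac{3 i \sqrt{31}}{2} \cdot 64 = 96 i \sqrt{31}$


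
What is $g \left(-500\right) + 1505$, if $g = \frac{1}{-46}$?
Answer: $\frac{34865}{23} \approx 1515.9$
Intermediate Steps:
$g = - \frac{1}{46} \approx -0.021739$
$g \left(-500\right) + 1505 = \left(- \frac{1}{46}\right) \left(-500\right) + 1505 = \frac{250}{23} + 1505 = \frac{34865}{23}$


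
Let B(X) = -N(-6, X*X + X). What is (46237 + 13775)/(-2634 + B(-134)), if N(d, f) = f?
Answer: -15003/5114 ≈ -2.9337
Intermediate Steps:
B(X) = -X - X**2 (B(X) = -(X*X + X) = -(X**2 + X) = -(X + X**2) = -X - X**2)
(46237 + 13775)/(-2634 + B(-134)) = (46237 + 13775)/(-2634 - 1*(-134)*(1 - 134)) = 60012/(-2634 - 1*(-134)*(-133)) = 60012/(-2634 - 17822) = 60012/(-20456) = 60012*(-1/20456) = -15003/5114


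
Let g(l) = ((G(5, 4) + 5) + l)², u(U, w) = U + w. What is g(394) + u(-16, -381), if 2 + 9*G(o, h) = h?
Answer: 12877492/81 ≈ 1.5898e+5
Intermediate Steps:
G(o, h) = -2/9 + h/9
g(l) = (47/9 + l)² (g(l) = (((-2/9 + (⅑)*4) + 5) + l)² = (((-2/9 + 4/9) + 5) + l)² = ((2/9 + 5) + l)² = (47/9 + l)²)
g(394) + u(-16, -381) = (47 + 9*394)²/81 + (-16 - 381) = (47 + 3546)²/81 - 397 = (1/81)*3593² - 397 = (1/81)*12909649 - 397 = 12909649/81 - 397 = 12877492/81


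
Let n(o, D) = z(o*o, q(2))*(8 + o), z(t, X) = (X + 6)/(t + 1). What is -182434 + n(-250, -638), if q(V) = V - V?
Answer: -11402308886/62501 ≈ -1.8243e+5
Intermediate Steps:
q(V) = 0
z(t, X) = (6 + X)/(1 + t)
n(o, D) = 6*(8 + o)/(1 + o²) (n(o, D) = ((6 + 0)/(1 + o*o))*(8 + o) = (6/(1 + o²))*(8 + o) = 6*(8 + o)/(1 + o²))
-182434 + n(-250, -638) = -182434 + 6*(8 - 250)/(1 + (-250)²) = -182434 + 6*(-242)/(1 + 62500) = -182434 + 6*(-242)/62501 = -182434 + 6*(1/62501)*(-242) = -182434 - 1452/62501 = -11402308886/62501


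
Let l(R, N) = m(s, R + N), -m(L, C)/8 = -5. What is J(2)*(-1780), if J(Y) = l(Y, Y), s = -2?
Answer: -71200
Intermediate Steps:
m(L, C) = 40 (m(L, C) = -8*(-5) = 40)
l(R, N) = 40
J(Y) = 40
J(2)*(-1780) = 40*(-1780) = -71200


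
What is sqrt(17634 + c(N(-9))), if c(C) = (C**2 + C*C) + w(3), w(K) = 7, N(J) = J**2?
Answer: sqrt(30763) ≈ 175.39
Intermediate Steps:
c(C) = 7 + 2*C**2 (c(C) = (C**2 + C*C) + 7 = (C**2 + C**2) + 7 = 2*C**2 + 7 = 7 + 2*C**2)
sqrt(17634 + c(N(-9))) = sqrt(17634 + (7 + 2*((-9)**2)**2)) = sqrt(17634 + (7 + 2*81**2)) = sqrt(17634 + (7 + 2*6561)) = sqrt(17634 + (7 + 13122)) = sqrt(17634 + 13129) = sqrt(30763)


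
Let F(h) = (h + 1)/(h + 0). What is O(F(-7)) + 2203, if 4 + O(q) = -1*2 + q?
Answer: 15385/7 ≈ 2197.9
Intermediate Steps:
F(h) = (1 + h)/h
O(q) = -6 + q (O(q) = -4 + (-1*2 + q) = -4 + (-2 + q) = -6 + q)
O(F(-7)) + 2203 = (-6 + (1 - 7)/(-7)) + 2203 = (-6 - ⅐*(-6)) + 2203 = (-6 + 6/7) + 2203 = -36/7 + 2203 = 15385/7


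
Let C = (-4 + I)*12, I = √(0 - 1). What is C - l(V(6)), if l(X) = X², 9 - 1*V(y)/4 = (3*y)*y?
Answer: -156864 + 12*I ≈ -1.5686e+5 + 12.0*I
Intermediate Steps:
I
V(y) = 36 - 12*y² (V(y) = 36 - 4*3*y*y = 36 - 12*y²)
C = -48 + 12*I (C = (-4 + I)*12 = -48 + 12*I ≈ -48.0 + 12.0*I)
C - l(V(6)) = (-48 + 12*I) - (36 - 12*6²)² = (-48 + 12*I) - (36 - 12*36)² = (-48 + 12*I) - (36 - 432)² = (-48 + 12*I) - 1*(-396)² = (-48 + 12*I) - 1*156816 = (-48 + 12*I) - 156816 = -156864 + 12*I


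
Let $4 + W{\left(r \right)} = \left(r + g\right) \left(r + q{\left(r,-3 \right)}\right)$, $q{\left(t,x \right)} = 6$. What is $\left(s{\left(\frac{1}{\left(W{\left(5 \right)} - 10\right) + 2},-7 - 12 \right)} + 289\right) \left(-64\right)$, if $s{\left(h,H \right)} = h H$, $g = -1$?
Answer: $-18458$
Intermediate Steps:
$W{\left(r \right)} = -4 + \left(-1 + r\right) \left(6 + r\right)$ ($W{\left(r \right)} = -4 + \left(r - 1\right) \left(r + 6\right) = -4 + \left(-1 + r\right) \left(6 + r\right)$)
$s{\left(h,H \right)} = H h$
$\left(s{\left(\frac{1}{\left(W{\left(5 \right)} - 10\right) + 2},-7 - 12 \right)} + 289\right) \left(-64\right) = \left(\frac{-7 - 12}{\left(\left(-10 + 5^{2} + 5 \cdot 5\right) - 10\right) + 2} + 289\right) \left(-64\right) = \left(\frac{-7 - 12}{\left(\left(-10 + 25 + 25\right) - 10\right) + 2} + 289\right) \left(-64\right) = \left(- \frac{19}{\left(40 - 10\right) + 2} + 289\right) \left(-64\right) = \left(- \frac{19}{30 + 2} + 289\right) \left(-64\right) = \left(- \frac{19}{32} + 289\right) \left(-64\right) = \frac{9229}{32} \left(-64\right) = -18458$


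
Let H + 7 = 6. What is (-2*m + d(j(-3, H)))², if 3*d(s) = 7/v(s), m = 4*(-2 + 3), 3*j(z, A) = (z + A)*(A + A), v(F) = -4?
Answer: 10609/144 ≈ 73.674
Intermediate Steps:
H = -1 (H = -7 + 6 = -1)
j(z, A) = 2*A*(A + z)/3 (j(z, A) = ((z + A)*(A + A))/3 = ((A + z)*(2*A))/3 = (2*A*(A + z))/3 = 2*A*(A + z)/3)
m = 4 (m = 4*1 = 4)
d(s) = -7/12 (d(s) = (7/(-4))/3 = (7*(-¼))/3 = (⅓)*(-7/4) = -7/12)
(-2*m + d(j(-3, H)))² = (-2*4 - 7/12)² = (-8 - 7/12)² = (-103/12)² = 10609/144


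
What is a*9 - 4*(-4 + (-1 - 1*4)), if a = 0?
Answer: 36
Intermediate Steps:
a*9 - 4*(-4 + (-1 - 1*4)) = 0*9 - 4*(-4 + (-1 - 1*4)) = 0 - 4*(-4 + (-1 - 4)) = 0 - 4*(-4 - 5) = 0 - 4*(-9) = 0 + 36 = 36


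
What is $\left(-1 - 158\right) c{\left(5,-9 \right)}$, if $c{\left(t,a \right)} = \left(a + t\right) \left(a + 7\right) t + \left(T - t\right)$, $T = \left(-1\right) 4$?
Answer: $-4929$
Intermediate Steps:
$T = -4$
$c{\left(t,a \right)} = -4 - t + t \left(7 + a\right) \left(a + t\right)$ ($c{\left(t,a \right)} = \left(a + t\right) \left(a + 7\right) t - \left(4 + t\right) = \left(a + t\right) \left(7 + a\right) t - \left(4 + t\right) = \left(7 + a\right) \left(a + t\right) t - \left(4 + t\right) = t \left(7 + a\right) \left(a + t\right) - \left(4 + t\right) = -4 - t + t \left(7 + a\right) \left(a + t\right)$)
$\left(-1 - 158\right) c{\left(5,-9 \right)} = \left(-1 - 158\right) \left(-4 - 5 + 7 \cdot 5^{2} - 9 \cdot 5^{2} + 5 \left(-9\right)^{2} + 7 \left(-9\right) 5\right) = - 159 \left(-4 - 5 + 7 \cdot 25 - 225 + 5 \cdot 81 - 315\right) = - 159 \left(-4 - 5 + 175 - 225 + 405 - 315\right) = \left(-159\right) 31 = -4929$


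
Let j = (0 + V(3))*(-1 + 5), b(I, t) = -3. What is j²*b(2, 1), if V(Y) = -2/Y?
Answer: -64/3 ≈ -21.333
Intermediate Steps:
j = -8/3 (j = (0 - 2/3)*(-1 + 5) = (0 - 2*⅓)*4 = (0 - ⅔)*4 = -⅔*4 = -8/3 ≈ -2.6667)
j²*b(2, 1) = (-8/3)²*(-3) = (64/9)*(-3) = -64/3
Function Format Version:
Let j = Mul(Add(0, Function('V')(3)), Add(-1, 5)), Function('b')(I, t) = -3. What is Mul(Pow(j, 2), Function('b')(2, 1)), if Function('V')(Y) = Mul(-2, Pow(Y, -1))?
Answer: Rational(-64, 3) ≈ -21.333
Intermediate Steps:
j = Rational(-8, 3) (j = Mul(Add(0, Mul(-2, Pow(3, -1))), Add(-1, 5)) = Mul(Add(0, Mul(-2, Rational(1, 3))), 4) = Mul(Add(0, Rational(-2, 3)), 4) = Mul(Rational(-2, 3), 4) = Rational(-8, 3) ≈ -2.6667)
Mul(Pow(j, 2), Function('b')(2, 1)) = Mul(Pow(Rational(-8, 3), 2), -3) = Mul(Rational(64, 9), -3) = Rational(-64, 3)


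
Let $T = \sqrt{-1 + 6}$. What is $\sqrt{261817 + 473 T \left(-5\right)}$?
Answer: $\sqrt{261817 - 2365 \sqrt{5}} \approx 506.49$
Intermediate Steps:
$T = \sqrt{5} \approx 2.2361$
$\sqrt{261817 + 473 T \left(-5\right)} = \sqrt{261817 + 473 \sqrt{5} \left(-5\right)} = \sqrt{261817 + 473 \left(- 5 \sqrt{5}\right)} = \sqrt{261817 - 2365 \sqrt{5}}$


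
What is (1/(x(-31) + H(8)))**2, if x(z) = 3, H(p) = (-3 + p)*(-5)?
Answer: 1/484 ≈ 0.0020661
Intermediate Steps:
H(p) = 15 - 5*p
(1/(x(-31) + H(8)))**2 = (1/(3 + (15 - 5*8)))**2 = (1/(3 + (15 - 40)))**2 = (1/(3 - 25))**2 = (1/(-22))**2 = (-1/22)**2 = 1/484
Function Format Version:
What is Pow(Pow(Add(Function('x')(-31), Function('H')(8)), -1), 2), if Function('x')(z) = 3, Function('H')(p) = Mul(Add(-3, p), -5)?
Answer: Rational(1, 484) ≈ 0.0020661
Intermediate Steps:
Function('H')(p) = Add(15, Mul(-5, p))
Pow(Pow(Add(Function('x')(-31), Function('H')(8)), -1), 2) = Pow(Pow(Add(3, Add(15, Mul(-5, 8))), -1), 2) = Pow(Pow(Add(3, Add(15, -40)), -1), 2) = Pow(Pow(Add(3, -25), -1), 2) = Pow(Pow(-22, -1), 2) = Pow(Rational(-1, 22), 2) = Rational(1, 484)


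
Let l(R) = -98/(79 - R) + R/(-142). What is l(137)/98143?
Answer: 2985/404152874 ≈ 7.3858e-6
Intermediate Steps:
l(R) = -98/(79 - R) - R/142 (l(R) = -98/(79 - R) + R*(-1/142) = -98/(79 - R) - R/142)
l(137)/98143 = ((13916 - 1*137² + 79*137)/(142*(-79 + 137)))/98143 = ((1/142)*(13916 - 1*18769 + 10823)/58)*(1/98143) = ((1/142)*(1/58)*(13916 - 18769 + 10823))*(1/98143) = ((1/142)*(1/58)*5970)*(1/98143) = (2985/4118)*(1/98143) = 2985/404152874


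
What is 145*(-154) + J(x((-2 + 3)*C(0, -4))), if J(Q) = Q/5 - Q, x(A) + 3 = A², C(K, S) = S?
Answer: -111702/5 ≈ -22340.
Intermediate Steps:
x(A) = -3 + A²
J(Q) = -4*Q/5 (J(Q) = Q*(⅕) - Q = Q/5 - Q = -4*Q/5)
145*(-154) + J(x((-2 + 3)*C(0, -4))) = 145*(-154) - 4*(-3 + ((-2 + 3)*(-4))²)/5 = -22330 - 4*(-3 + (1*(-4))²)/5 = -22330 - 4*(-3 + (-4)²)/5 = -22330 - 4*(-3 + 16)/5 = -22330 - ⅘*13 = -22330 - 52/5 = -111702/5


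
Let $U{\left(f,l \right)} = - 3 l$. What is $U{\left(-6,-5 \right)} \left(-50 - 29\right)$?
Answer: $-1185$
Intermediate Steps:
$U{\left(-6,-5 \right)} \left(-50 - 29\right) = \left(-3\right) \left(-5\right) \left(-50 - 29\right) = 15 \left(-79\right) = -1185$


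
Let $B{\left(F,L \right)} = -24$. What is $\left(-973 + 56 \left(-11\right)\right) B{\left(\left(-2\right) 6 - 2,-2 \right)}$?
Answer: $38136$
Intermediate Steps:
$\left(-973 + 56 \left(-11\right)\right) B{\left(\left(-2\right) 6 - 2,-2 \right)} = \left(-973 + 56 \left(-11\right)\right) \left(-24\right) = \left(-973 - 616\right) \left(-24\right) = \left(-1589\right) \left(-24\right) = 38136$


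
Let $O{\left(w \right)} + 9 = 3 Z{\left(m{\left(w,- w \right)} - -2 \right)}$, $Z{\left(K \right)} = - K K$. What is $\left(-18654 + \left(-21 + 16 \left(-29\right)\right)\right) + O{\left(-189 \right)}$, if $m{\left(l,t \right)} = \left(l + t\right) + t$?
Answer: $-128591$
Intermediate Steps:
$m{\left(l,t \right)} = l + 2 t$
$Z{\left(K \right)} = - K^{2}$
$O{\left(w \right)} = -9 - 3 \left(2 - w\right)^{2}$ ($O{\left(w \right)} = -9 + 3 \left(- \left(\left(w + 2 \left(- w\right)\right) - -2\right)^{2}\right) = -9 + 3 \left(- \left(\left(w - 2 w\right) + 2\right)^{2}\right) = -9 + 3 \left(- \left(- w + 2\right)^{2}\right) = -9 + 3 \left(- \left(2 - w\right)^{2}\right) = -9 - 3 \left(2 - w\right)^{2}$)
$\left(-18654 + \left(-21 + 16 \left(-29\right)\right)\right) + O{\left(-189 \right)} = \left(-18654 + \left(-21 + 16 \left(-29\right)\right)\right) - \left(9 + 3 \left(-2 - 189\right)^{2}\right) = \left(-18654 - 485\right) - \left(9 + 3 \left(-191\right)^{2}\right) = \left(-18654 - 485\right) - 109452 = -19139 - 109452 = -128591$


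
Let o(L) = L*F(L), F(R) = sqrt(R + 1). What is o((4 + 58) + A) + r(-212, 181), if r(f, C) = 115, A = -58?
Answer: 115 + 4*sqrt(5) ≈ 123.94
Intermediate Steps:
F(R) = sqrt(1 + R)
o(L) = L*sqrt(1 + L)
o((4 + 58) + A) + r(-212, 181) = ((4 + 58) - 58)*sqrt(1 + ((4 + 58) - 58)) + 115 = (62 - 58)*sqrt(1 + (62 - 58)) + 115 = 4*sqrt(1 + 4) + 115 = 4*sqrt(5) + 115 = 115 + 4*sqrt(5)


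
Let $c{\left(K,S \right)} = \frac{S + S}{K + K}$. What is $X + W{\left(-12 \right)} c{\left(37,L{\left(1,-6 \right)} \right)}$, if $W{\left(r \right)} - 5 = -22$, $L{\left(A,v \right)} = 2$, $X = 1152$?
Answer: $\frac{42590}{37} \approx 1151.1$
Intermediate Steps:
$c{\left(K,S \right)} = \frac{S}{K}$ ($c{\left(K,S \right)} = \frac{2 S}{2 K} = 2 S \frac{1}{2 K} = \frac{S}{K}$)
$W{\left(r \right)} = -17$ ($W{\left(r \right)} = 5 - 22 = -17$)
$X + W{\left(-12 \right)} c{\left(37,L{\left(1,-6 \right)} \right)} = 1152 - 17 \cdot \frac{2}{37} = 1152 - 17 \cdot 2 \cdot \frac{1}{37} = 1152 - \frac{34}{37} = \frac{42590}{37}$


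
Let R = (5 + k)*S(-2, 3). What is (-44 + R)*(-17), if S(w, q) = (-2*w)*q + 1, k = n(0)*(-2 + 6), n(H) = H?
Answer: -357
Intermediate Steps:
k = 0 (k = 0*(-2 + 6) = 0*4 = 0)
S(w, q) = 1 - 2*q*w (S(w, q) = -2*q*w + 1 = 1 - 2*q*w)
R = 65 (R = (5 + 0)*(1 - 2*3*(-2)) = 5*(1 + 12) = 5*13 = 65)
(-44 + R)*(-17) = (-44 + 65)*(-17) = 21*(-17) = -357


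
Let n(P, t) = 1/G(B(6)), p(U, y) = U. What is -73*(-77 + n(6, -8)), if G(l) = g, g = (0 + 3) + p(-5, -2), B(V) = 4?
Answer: 11315/2 ≈ 5657.5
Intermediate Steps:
g = -2 (g = (0 + 3) - 5 = 3 - 5 = -2)
G(l) = -2
n(P, t) = -1/2 (n(P, t) = 1/(-2) = -1/2)
-73*(-77 + n(6, -8)) = -73*(-77 - 1/2) = -73*(-155/2) = 11315/2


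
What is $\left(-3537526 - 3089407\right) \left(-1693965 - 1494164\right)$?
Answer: $21127517278357$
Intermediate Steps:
$\left(-3537526 - 3089407\right) \left(-1693965 - 1494164\right) = - 6626933 \left(-1693965 - 1494164\right) = \left(-6626933\right) \left(-3188129\right) = 21127517278357$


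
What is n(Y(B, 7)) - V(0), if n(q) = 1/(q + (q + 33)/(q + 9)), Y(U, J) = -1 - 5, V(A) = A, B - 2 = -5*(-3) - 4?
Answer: 1/3 ≈ 0.33333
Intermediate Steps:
B = 13 (B = 2 + (-5*(-3) - 4) = 2 + (15 - 4) = 2 + 11 = 13)
Y(U, J) = -6
n(q) = 1/(q + (33 + q)/(9 + q))
n(Y(B, 7)) - V(0) = (9 - 6)/(33 + (-6)**2 + 10*(-6)) - 1*0 = 3/(33 + 36 - 60) + 0 = 3/9 + 0 = (1/9)*3 + 0 = 1/3 + 0 = 1/3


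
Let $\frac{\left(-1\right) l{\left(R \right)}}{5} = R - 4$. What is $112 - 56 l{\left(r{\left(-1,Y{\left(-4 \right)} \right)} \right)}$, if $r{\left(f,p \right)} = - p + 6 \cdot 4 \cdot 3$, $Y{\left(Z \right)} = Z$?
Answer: $20272$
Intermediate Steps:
$r{\left(f,p \right)} = 72 - p$ ($r{\left(f,p \right)} = - p + 24 \cdot 3 = - p + 72 = 72 - p$)
$l{\left(R \right)} = 20 - 5 R$ ($l{\left(R \right)} = - 5 \left(R - 4\right) = - 5 \left(-4 + R\right) = 20 - 5 R$)
$112 - 56 l{\left(r{\left(-1,Y{\left(-4 \right)} \right)} \right)} = 112 - 56 \left(20 - 5 \left(72 - -4\right)\right) = 112 - 56 \left(20 - 5 \left(72 + 4\right)\right) = 112 - 56 \left(20 - 380\right) = 112 - -20160 = 112 + 20160 = 20272$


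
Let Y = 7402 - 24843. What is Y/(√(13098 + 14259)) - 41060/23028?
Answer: -10265/5757 - 17441*√27357/27357 ≈ -107.23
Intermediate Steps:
Y = -17441
Y/(√(13098 + 14259)) - 41060/23028 = -17441/√(13098 + 14259) - 41060/23028 = -17441*√27357/27357 - 41060*1/23028 = -17441*√27357/27357 - 10265/5757 = -10265/5757 - 17441*√27357/27357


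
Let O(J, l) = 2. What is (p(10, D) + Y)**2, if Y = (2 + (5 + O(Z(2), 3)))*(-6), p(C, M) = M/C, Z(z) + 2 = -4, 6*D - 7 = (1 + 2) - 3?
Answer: 10452289/3600 ≈ 2903.4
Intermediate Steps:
D = 7/6 (D = 7/6 + ((1 + 2) - 3)/6 = 7/6 + (3 - 3)/6 = 7/6 + (1/6)*0 = 7/6 + 0 = 7/6 ≈ 1.1667)
Z(z) = -6 (Z(z) = -2 - 4 = -6)
Y = -54 (Y = (2 + (5 + 2))*(-6) = (2 + 7)*(-6) = 9*(-6) = -54)
(p(10, D) + Y)**2 = ((7/6)/10 - 54)**2 = ((7/6)*(1/10) - 54)**2 = (7/60 - 54)**2 = (-3233/60)**2 = 10452289/3600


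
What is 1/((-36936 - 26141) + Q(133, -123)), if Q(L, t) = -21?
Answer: -1/63098 ≈ -1.5848e-5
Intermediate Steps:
1/((-36936 - 26141) + Q(133, -123)) = 1/((-36936 - 26141) - 21) = 1/(-63077 - 21) = 1/(-63098) = -1/63098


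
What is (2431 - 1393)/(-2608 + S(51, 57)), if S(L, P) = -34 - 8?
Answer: -519/1325 ≈ -0.39170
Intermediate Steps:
S(L, P) = -42
(2431 - 1393)/(-2608 + S(51, 57)) = (2431 - 1393)/(-2608 - 42) = 1038/(-2650) = 1038*(-1/2650) = -519/1325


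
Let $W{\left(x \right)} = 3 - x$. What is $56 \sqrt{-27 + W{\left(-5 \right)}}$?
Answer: $56 i \sqrt{19} \approx 244.1 i$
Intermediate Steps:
$56 \sqrt{-27 + W{\left(-5 \right)}} = 56 \sqrt{-27 + \left(3 - -5\right)} = 56 \sqrt{-27 + \left(3 + 5\right)} = 56 \sqrt{-27 + 8} = 56 \sqrt{-19} = 56 i \sqrt{19}$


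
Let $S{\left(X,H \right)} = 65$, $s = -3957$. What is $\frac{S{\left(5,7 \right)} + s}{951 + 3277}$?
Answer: $- \frac{139}{151} \approx -0.92053$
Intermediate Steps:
$\frac{S{\left(5,7 \right)} + s}{951 + 3277} = \frac{65 - 3957}{951 + 3277} = - \frac{3892}{4228} = \left(-3892\right) \frac{1}{4228} = - \frac{139}{151}$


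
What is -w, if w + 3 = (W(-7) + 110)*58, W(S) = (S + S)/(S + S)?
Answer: -6435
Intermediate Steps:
W(S) = 1 (W(S) = (2*S)/((2*S)) = (2*S)*(1/(2*S)) = 1)
w = 6435 (w = -3 + (1 + 110)*58 = -3 + 111*58 = -3 + 6438 = 6435)
-w = -1*6435 = -6435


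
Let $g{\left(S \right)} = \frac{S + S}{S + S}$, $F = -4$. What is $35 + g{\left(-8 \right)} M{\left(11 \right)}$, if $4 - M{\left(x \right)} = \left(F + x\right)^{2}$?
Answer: $-10$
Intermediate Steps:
$g{\left(S \right)} = 1$ ($g{\left(S \right)} = \frac{2 S}{2 S} = 2 S \frac{1}{2 S} = 1$)
$M{\left(x \right)} = 4 - \left(-4 + x\right)^{2}$
$35 + g{\left(-8 \right)} M{\left(11 \right)} = 35 + 1 \left(4 - \left(-4 + 11\right)^{2}\right) = 35 + 1 \left(4 - 7^{2}\right) = 35 + 1 \left(4 - 49\right) = 35 + 1 \left(-45\right) = 35 - 45 = -10$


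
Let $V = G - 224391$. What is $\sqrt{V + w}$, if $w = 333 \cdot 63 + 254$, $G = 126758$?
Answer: $20 i \sqrt{191} \approx 276.41 i$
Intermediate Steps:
$w = 21233$ ($w = 20979 + 254 = 21233$)
$V = -97633$ ($V = 126758 - 224391 = -97633$)
$\sqrt{V + w} = \sqrt{-97633 + 21233} = \sqrt{-76400} = 20 i \sqrt{191}$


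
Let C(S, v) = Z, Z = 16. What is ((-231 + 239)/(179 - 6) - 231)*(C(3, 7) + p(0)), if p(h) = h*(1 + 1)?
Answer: -639280/173 ≈ -3695.3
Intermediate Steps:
p(h) = 2*h (p(h) = h*2 = 2*h)
C(S, v) = 16
((-231 + 239)/(179 - 6) - 231)*(C(3, 7) + p(0)) = ((-231 + 239)/(179 - 6) - 231)*(16 + 2*0) = (8/173 - 231)*(16 + 0) = (8*(1/173) - 231)*16 = (8/173 - 231)*16 = -39955/173*16 = -639280/173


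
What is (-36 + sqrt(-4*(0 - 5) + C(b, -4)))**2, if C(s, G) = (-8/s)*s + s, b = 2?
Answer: (36 - sqrt(14))**2 ≈ 1040.6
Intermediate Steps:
C(s, G) = -8 + s
(-36 + sqrt(-4*(0 - 5) + C(b, -4)))**2 = (-36 + sqrt(-4*(0 - 5) + (-8 + 2)))**2 = (-36 + sqrt(-4*(-5) - 6))**2 = (-36 + sqrt(20 - 6))**2 = (-36 + sqrt(14))**2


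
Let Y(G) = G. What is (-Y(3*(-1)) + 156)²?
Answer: 25281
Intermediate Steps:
(-Y(3*(-1)) + 156)² = (-3*(-1) + 156)² = (-1*(-3) + 156)² = (3 + 156)² = 159² = 25281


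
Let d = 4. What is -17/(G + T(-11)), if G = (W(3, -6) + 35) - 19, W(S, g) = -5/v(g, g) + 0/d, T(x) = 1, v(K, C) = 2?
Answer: -34/29 ≈ -1.1724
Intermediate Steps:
W(S, g) = -5/2 (W(S, g) = -5/2 + 0/4 = -5*½ + 0*(¼) = -5/2 + 0 = -5/2)
G = 27/2 (G = (-5/2 + 35) - 19 = 65/2 - 19 = 27/2 ≈ 13.500)
-17/(G + T(-11)) = -17/(27/2 + 1) = -17/(29/2) = (2/29)*(-17) = -34/29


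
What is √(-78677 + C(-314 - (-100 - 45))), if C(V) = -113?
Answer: I*√78790 ≈ 280.7*I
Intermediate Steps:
√(-78677 + C(-314 - (-100 - 45))) = √(-78677 - 113) = √(-78790) = I*√78790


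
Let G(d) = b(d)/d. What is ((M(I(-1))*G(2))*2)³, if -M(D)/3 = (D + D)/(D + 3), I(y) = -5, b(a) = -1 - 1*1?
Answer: 27000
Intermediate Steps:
b(a) = -2 (b(a) = -1 - 1 = -2)
M(D) = -6*D/(3 + D) (M(D) = -3*(D + D)/(D + 3) = -3*2*D/(3 + D) = -6*D/(3 + D))
G(d) = -2/d
((M(I(-1))*G(2))*2)³ = (((-6*(-5)/(3 - 5))*(-2/2))*2)³ = (((-6*(-5)/(-2))*(-2*½))*2)³ = ((-6*(-5)*(-½)*(-1))*2)³ = (-15*(-1)*2)³ = (15*2)³ = 30³ = 27000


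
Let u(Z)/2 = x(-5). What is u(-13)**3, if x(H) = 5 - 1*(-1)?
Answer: 1728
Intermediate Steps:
x(H) = 6 (x(H) = 5 + 1 = 6)
u(Z) = 12 (u(Z) = 2*6 = 12)
u(-13)**3 = 12**3 = 1728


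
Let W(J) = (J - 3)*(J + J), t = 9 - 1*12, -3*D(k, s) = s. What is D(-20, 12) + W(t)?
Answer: 32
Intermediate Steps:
D(k, s) = -s/3
t = -3 (t = 9 - 12 = -3)
W(J) = 2*J*(-3 + J) (W(J) = (-3 + J)*(2*J) = 2*J*(-3 + J))
D(-20, 12) + W(t) = -⅓*12 + 2*(-3)*(-3 - 3) = -4 + 2*(-3)*(-6) = -4 + 36 = 32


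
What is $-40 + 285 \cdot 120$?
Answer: $34160$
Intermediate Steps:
$-40 + 285 \cdot 120 = -40 + 34200 = 34160$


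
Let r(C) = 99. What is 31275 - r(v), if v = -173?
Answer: 31176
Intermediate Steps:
31275 - r(v) = 31275 - 1*99 = 31275 - 99 = 31176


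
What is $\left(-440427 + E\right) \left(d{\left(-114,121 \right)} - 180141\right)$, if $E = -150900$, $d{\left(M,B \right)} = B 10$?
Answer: $105806731437$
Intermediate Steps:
$d{\left(M,B \right)} = 10 B$
$\left(-440427 + E\right) \left(d{\left(-114,121 \right)} - 180141\right) = \left(-440427 - 150900\right) \left(10 \cdot 121 - 180141\right) = - 591327 \left(1210 - 180141\right) = \left(-591327\right) \left(-178931\right) = 105806731437$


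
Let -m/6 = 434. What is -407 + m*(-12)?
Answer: 30841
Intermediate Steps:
m = -2604 (m = -6*434 = -2604)
-407 + m*(-12) = -407 - 2604*(-12) = -407 + 31248 = 30841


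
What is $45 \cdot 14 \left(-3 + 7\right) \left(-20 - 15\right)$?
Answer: $-88200$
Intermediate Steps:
$45 \cdot 14 \left(-3 + 7\right) \left(-20 - 15\right) = 630 \cdot 4 \left(-35\right) = 630 \left(-140\right) = -88200$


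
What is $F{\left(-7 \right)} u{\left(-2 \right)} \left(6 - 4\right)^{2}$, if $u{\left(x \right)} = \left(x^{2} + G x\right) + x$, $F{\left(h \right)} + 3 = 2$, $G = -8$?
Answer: $-72$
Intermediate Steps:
$F{\left(h \right)} = -1$ ($F{\left(h \right)} = -3 + 2 = -1$)
$u{\left(x \right)} = x^{2} - 7 x$ ($u{\left(x \right)} = \left(x^{2} - 8 x\right) + x = x^{2} - 7 x$)
$F{\left(-7 \right)} u{\left(-2 \right)} \left(6 - 4\right)^{2} = - \left(-2\right) \left(-7 - 2\right) \left(6 - 4\right)^{2} = - \left(-2\right) \left(-9\right) 2^{2} = \left(-1\right) 18 \cdot 4 = \left(-18\right) 4 = -72$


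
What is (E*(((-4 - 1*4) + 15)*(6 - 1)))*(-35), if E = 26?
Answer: -31850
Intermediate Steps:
(E*(((-4 - 1*4) + 15)*(6 - 1)))*(-35) = (26*(((-4 - 1*4) + 15)*(6 - 1)))*(-35) = (26*(((-4 - 4) + 15)*5))*(-35) = (26*((-8 + 15)*5))*(-35) = (26*(7*5))*(-35) = (26*35)*(-35) = 910*(-35) = -31850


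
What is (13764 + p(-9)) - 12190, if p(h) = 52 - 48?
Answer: 1578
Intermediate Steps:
p(h) = 4
(13764 + p(-9)) - 12190 = (13764 + 4) - 12190 = 13768 - 12190 = 1578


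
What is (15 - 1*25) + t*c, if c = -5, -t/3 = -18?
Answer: -280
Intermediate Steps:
t = 54 (t = -3*(-18) = 54)
(15 - 1*25) + t*c = (15 - 1*25) + 54*(-5) = (15 - 25) - 270 = -10 - 270 = -280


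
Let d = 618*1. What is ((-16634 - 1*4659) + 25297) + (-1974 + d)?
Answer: 2648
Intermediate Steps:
d = 618
((-16634 - 1*4659) + 25297) + (-1974 + d) = ((-16634 - 1*4659) + 25297) + (-1974 + 618) = ((-16634 - 4659) + 25297) - 1356 = (-21293 + 25297) - 1356 = 4004 - 1356 = 2648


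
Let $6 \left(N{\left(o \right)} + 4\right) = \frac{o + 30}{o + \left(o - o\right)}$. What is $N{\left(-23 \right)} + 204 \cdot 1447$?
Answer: $\frac{40735385}{138} \approx 2.9518 \cdot 10^{5}$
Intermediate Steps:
$N{\left(o \right)} = -4 + \frac{30 + o}{6 o}$ ($N{\left(o \right)} = -4 + \frac{\left(o + 30\right) \frac{1}{o + \left(o - o\right)}}{6} = -4 + \frac{\left(30 + o\right) \frac{1}{o + 0}}{6} = -4 + \frac{\left(30 + o\right) \frac{1}{o}}{6} = -4 + \frac{\frac{1}{o} \left(30 + o\right)}{6} = -4 + \frac{30 + o}{6 o}$)
$N{\left(-23 \right)} + 204 \cdot 1447 = \left(- \frac{23}{6} + \frac{5}{-23}\right) + 204 \cdot 1447 = \left(- \frac{23}{6} + 5 \left(- \frac{1}{23}\right)\right) + 295188 = \left(- \frac{23}{6} - \frac{5}{23}\right) + 295188 = - \frac{559}{138} + 295188 = \frac{40735385}{138}$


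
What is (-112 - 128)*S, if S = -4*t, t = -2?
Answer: -1920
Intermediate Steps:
S = 8 (S = -4*(-2) = 8)
(-112 - 128)*S = (-112 - 128)*8 = -240*8 = -1920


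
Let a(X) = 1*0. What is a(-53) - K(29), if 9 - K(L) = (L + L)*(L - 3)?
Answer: 1499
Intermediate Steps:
a(X) = 0
K(L) = 9 - 2*L*(-3 + L) (K(L) = 9 - (L + L)*(L - 3) = 9 - 2*L*(-3 + L))
a(-53) - K(29) = 0 - (9 - 2*29**2 + 6*29) = 0 - (9 - 2*841 + 174) = 0 - (9 - 1682 + 174) = 0 - 1*(-1499) = 0 + 1499 = 1499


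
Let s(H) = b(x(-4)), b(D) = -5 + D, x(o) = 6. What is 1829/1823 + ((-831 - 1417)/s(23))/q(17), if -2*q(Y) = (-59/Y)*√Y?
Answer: 1829/1823 - 4496*√17/59 ≈ -313.19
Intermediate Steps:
s(H) = 1 (s(H) = -5 + 6 = 1)
q(Y) = 59/(2*√Y) (q(Y) = -(-59/Y)*√Y/2 = -(-59)/(2*√Y) = 59/(2*√Y))
1829/1823 + ((-831 - 1417)/s(23))/q(17) = 1829/1823 + ((-831 - 1417)/1)/((59/(2*√17))) = 1829*(1/1823) + (-2248*1)/((59*(√17/17)/2)) = 1829/1823 - 2248*2*√17/59 = 1829/1823 - 4496*√17/59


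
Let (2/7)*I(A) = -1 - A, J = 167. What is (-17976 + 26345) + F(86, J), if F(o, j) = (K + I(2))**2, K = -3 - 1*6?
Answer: 34997/4 ≈ 8749.3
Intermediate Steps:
I(A) = -7/2 - 7*A/2 (I(A) = 7*(-1 - A)/2 = -7/2 - 7*A/2)
K = -9 (K = -3 - 6 = -9)
F(o, j) = 1521/4 (F(o, j) = (-9 + (-7/2 - 7/2*2))**2 = (-9 + (-7/2 - 7))**2 = (-9 - 21/2)**2 = (-39/2)**2 = 1521/4)
(-17976 + 26345) + F(86, J) = (-17976 + 26345) + 1521/4 = 8369 + 1521/4 = 34997/4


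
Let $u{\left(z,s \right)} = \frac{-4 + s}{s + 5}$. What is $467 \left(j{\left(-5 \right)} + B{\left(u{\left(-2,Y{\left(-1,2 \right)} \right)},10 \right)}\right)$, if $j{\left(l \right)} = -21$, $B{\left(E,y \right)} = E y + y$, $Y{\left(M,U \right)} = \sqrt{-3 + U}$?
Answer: $- \frac{111146}{13} + \frac{21015 i}{13} \approx -8549.7 + 1616.5 i$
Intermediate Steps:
$u{\left(z,s \right)} = \frac{-4 + s}{5 + s}$
$B{\left(E,y \right)} = y + E y$
$467 \left(j{\left(-5 \right)} + B{\left(u{\left(-2,Y{\left(-1,2 \right)} \right)},10 \right)}\right) = 467 \left(-21 + 10 \left(1 + \frac{-4 + \sqrt{-3 + 2}}{5 + \sqrt{-3 + 2}}\right)\right) = 467 \left(-21 + 10 \left(1 + \frac{-4 + \sqrt{-1}}{5 + \sqrt{-1}}\right)\right) = 467 \left(-21 + 10 \left(1 + \frac{-4 + i}{5 + i}\right)\right) = 467 \left(-21 + 10 \left(1 + \frac{5 - i}{26} \left(-4 + i\right)\right)\right) = 467 \left(-21 + 10 \left(1 + \frac{\left(-4 + i\right) \left(5 - i\right)}{26}\right)\right) = 467 \left(-21 + \left(10 + \frac{5 \left(-4 + i\right) \left(5 - i\right)}{13}\right)\right) = 467 \left(-11 + \frac{5 \left(-4 + i\right) \left(5 - i\right)}{13}\right) = -5137 + \frac{2335 \left(-4 + i\right) \left(5 - i\right)}{13}$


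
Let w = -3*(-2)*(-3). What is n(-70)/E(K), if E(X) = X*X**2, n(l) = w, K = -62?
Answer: 9/119164 ≈ 7.5526e-5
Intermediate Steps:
w = -18 (w = 6*(-3) = -18)
n(l) = -18
E(X) = X**3
n(-70)/E(K) = -18/((-62)**3) = -18/(-238328) = -18*(-1/238328) = 9/119164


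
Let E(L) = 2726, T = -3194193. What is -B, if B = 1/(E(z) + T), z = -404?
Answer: 1/3191467 ≈ 3.1334e-7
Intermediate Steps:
B = -1/3191467 (B = 1/(2726 - 3194193) = 1/(-3191467) = -1/3191467 ≈ -3.1334e-7)
-B = -1*(-1/3191467) = 1/3191467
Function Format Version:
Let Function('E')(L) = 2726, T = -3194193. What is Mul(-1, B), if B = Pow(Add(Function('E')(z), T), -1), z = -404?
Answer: Rational(1, 3191467) ≈ 3.1334e-7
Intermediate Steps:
B = Rational(-1, 3191467) (B = Pow(Add(2726, -3194193), -1) = Pow(-3191467, -1) = Rational(-1, 3191467) ≈ -3.1334e-7)
Mul(-1, B) = Mul(-1, Rational(-1, 3191467)) = Rational(1, 3191467)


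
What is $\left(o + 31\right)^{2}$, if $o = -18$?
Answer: $169$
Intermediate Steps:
$\left(o + 31\right)^{2} = \left(-18 + 31\right)^{2} = 13^{2} = 169$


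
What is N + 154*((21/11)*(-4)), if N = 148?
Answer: -1028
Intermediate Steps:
N + 154*((21/11)*(-4)) = 148 + 154*((21/11)*(-4)) = 148 + 154*(-84/11) = 148 - 1176 = -1028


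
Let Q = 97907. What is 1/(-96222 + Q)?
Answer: 1/1685 ≈ 0.00059347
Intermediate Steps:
1/(-96222 + Q) = 1/(-96222 + 97907) = 1/1685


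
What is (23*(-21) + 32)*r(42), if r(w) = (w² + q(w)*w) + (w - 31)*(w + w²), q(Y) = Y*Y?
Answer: -43168818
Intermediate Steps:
q(Y) = Y²
r(w) = w² + w³ + (-31 + w)*(w + w²) (r(w) = (w² + w²*w) + (w - 31)*(w + w²) = (w² + w³) + (-31 + w)*(w + w²) = w² + w³ + (-31 + w)*(w + w²))
(23*(-21) + 32)*r(42) = (23*(-21) + 32)*(42*(-31 - 29*42 + 2*42²)) = (-483 + 32)*(42*(-31 - 1218 + 2*1764)) = -18942*(-31 - 1218 + 3528) = -18942*2279 = -451*95718 = -43168818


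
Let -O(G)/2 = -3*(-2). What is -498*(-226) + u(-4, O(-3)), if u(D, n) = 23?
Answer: 112571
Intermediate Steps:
O(G) = -12 (O(G) = -(-6)*(-2) = -2*6 = -12)
-498*(-226) + u(-4, O(-3)) = -498*(-226) + 23 = 112548 + 23 = 112571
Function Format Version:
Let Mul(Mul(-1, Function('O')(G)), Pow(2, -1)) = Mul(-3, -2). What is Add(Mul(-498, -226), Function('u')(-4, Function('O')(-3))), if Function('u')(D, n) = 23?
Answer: 112571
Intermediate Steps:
Function('O')(G) = -12 (Function('O')(G) = Mul(-2, Mul(-3, -2)) = Mul(-2, 6) = -12)
Add(Mul(-498, -226), Function('u')(-4, Function('O')(-3))) = Add(Mul(-498, -226), 23) = Add(112548, 23) = 112571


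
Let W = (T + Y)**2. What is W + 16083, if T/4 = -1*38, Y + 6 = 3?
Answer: 40108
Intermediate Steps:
Y = -3 (Y = -6 + 3 = -3)
T = -152 (T = 4*(-1*38) = 4*(-38) = -152)
W = 24025 (W = (-152 - 3)**2 = (-155)**2 = 24025)
W + 16083 = 24025 + 16083 = 40108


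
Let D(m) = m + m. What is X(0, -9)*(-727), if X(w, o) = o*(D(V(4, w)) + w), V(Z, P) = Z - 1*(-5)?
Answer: 117774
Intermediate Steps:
V(Z, P) = 5 + Z (V(Z, P) = Z + 5 = 5 + Z)
D(m) = 2*m
X(w, o) = o*(18 + w) (X(w, o) = o*(2*(5 + 4) + w) = o*(2*9 + w) = o*(18 + w))
X(0, -9)*(-727) = -9*(18 + 0)*(-727) = -9*18*(-727) = -162*(-727) = 117774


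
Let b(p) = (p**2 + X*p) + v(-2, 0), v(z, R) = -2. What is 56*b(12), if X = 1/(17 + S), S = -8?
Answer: 24080/3 ≈ 8026.7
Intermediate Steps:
X = 1/9 (X = 1/(17 - 8) = 1/9 ≈ 0.11111)
b(p) = -2 + p**2 + p/9 (b(p) = (p**2 + p/9) - 2 = -2 + p**2 + p/9)
56*b(12) = 56*(-2 + 12**2 + (1/9)*12) = 56*(-2 + 144 + 4/3) = 56*(430/3) = 24080/3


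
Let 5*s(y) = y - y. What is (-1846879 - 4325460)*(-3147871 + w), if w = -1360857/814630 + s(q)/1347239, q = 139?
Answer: 15828046857022069993/814630 ≈ 1.9430e+13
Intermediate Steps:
s(y) = 0 (s(y) = (y - y)/5 = (⅕)*0 = 0)
w = -1360857/814630 (w = -1360857/814630 + 0/1347239 = -1360857*1/814630 + 0*(1/1347239) = -1360857/814630 + 0 = -1360857/814630 ≈ -1.6705)
(-1846879 - 4325460)*(-3147871 + w) = (-1846879 - 4325460)*(-3147871 - 1360857/814630) = -6172339*(-2564351513587/814630) = 15828046857022069993/814630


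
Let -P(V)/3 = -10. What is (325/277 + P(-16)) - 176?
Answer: -40117/277 ≈ -144.83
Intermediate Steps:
P(V) = 30 (P(V) = -3*(-10) = 30)
(325/277 + P(-16)) - 176 = (325/277 + 30) - 176 = 8635/277 - 176 = -40117/277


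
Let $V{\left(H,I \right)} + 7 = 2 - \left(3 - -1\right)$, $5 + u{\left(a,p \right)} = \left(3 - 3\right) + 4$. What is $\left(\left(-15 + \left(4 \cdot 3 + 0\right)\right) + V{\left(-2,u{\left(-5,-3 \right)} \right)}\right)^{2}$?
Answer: $144$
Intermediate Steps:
$u{\left(a,p \right)} = -1$ ($u{\left(a,p \right)} = -5 + \left(\left(3 - 3\right) + 4\right) = -5 + \left(0 + 4\right) = -5 + 4 = -1$)
$V{\left(H,I \right)} = -9$ ($V{\left(H,I \right)} = -7 + \left(2 - \left(3 - -1\right)\right) = -7 + \left(2 - \left(3 + 1\right)\right) = -7 + \left(2 - 4\right) = -7 - 2 = -9$)
$\left(\left(-15 + \left(4 \cdot 3 + 0\right)\right) + V{\left(-2,u{\left(-5,-3 \right)} \right)}\right)^{2} = \left(\left(-15 + \left(4 \cdot 3 + 0\right)\right) - 9\right)^{2} = \left(\left(-15 + \left(12 + 0\right)\right) - 9\right)^{2} = \left(\left(-15 + 12\right) - 9\right)^{2} = \left(-3 - 9\right)^{2} = \left(-12\right)^{2} = 144$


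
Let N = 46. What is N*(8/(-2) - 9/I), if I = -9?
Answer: -138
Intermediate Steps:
N*(8/(-2) - 9/I) = 46*(8/(-2) - 9/(-9)) = 46*(8*(-1/2) - 9*(-1/9)) = 46*(-4 + 1) = 46*(-3) = -138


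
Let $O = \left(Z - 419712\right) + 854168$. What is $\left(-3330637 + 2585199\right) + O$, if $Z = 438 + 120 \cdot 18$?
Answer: $-308384$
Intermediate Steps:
$Z = 2598$ ($Z = 438 + 2160 = 2598$)
$O = 437054$ ($O = \left(2598 - 419712\right) + 854168 = -417114 + 854168 = 437054$)
$\left(-3330637 + 2585199\right) + O = \left(-3330637 + 2585199\right) + 437054 = -745438 + 437054 = -308384$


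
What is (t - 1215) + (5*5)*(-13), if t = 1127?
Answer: -413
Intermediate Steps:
(t - 1215) + (5*5)*(-13) = (1127 - 1215) + (5*5)*(-13) = -88 + 25*(-13) = -88 - 325 = -413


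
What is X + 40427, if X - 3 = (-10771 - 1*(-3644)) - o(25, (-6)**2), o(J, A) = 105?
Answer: 33198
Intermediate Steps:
X = -7229 (X = 3 + ((-10771 - 1*(-3644)) - 1*105) = 3 + ((-10771 + 3644) - 105) = 3 + (-7127 - 105) = 3 - 7232 = -7229)
X + 40427 = -7229 + 40427 = 33198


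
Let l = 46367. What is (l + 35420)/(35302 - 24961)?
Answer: 81787/10341 ≈ 7.9090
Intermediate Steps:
(l + 35420)/(35302 - 24961) = (46367 + 35420)/(35302 - 24961) = 81787/10341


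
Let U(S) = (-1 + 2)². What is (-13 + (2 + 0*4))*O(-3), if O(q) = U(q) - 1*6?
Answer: 55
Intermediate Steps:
U(S) = 1 (U(S) = 1² = 1)
O(q) = -5 (O(q) = 1 - 1*6 = 1 - 6 = -5)
(-13 + (2 + 0*4))*O(-3) = (-13 + (2 + 0*4))*(-5) = (-13 + (2 + 0))*(-5) = (-13 + 2)*(-5) = -11*(-5) = 55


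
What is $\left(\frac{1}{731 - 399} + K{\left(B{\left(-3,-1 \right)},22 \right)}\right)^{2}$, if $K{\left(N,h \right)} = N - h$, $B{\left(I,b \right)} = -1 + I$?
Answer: $\frac{74494161}{110224} \approx 675.84$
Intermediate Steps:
$\left(\frac{1}{731 - 399} + K{\left(B{\left(-3,-1 \right)},22 \right)}\right)^{2} = \left(\frac{1}{731 - 399} - 26\right)^{2} = \left(\frac{1}{332} - 26\right)^{2} = \left(- \frac{8631}{332}\right)^{2} = \frac{74494161}{110224}$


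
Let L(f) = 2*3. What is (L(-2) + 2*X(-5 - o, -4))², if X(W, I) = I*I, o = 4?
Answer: 1444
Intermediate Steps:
X(W, I) = I²
L(f) = 6
(L(-2) + 2*X(-5 - o, -4))² = (6 + 2*(-4)²)² = (6 + 2*16)² = (6 + 32)² = 38² = 1444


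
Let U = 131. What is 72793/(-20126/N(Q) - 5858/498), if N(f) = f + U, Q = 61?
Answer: -580014624/928957 ≈ -624.37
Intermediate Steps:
N(f) = 131 + f (N(f) = f + 131 = 131 + f)
72793/(-20126/N(Q) - 5858/498) = 72793/(-20126/(131 + 61) - 5858/498) = 72793/(-20126/192 - 5858*1/498) = 72793/(-20126*1/192 - 2929/249) = 72793/(-10063/96 - 2929/249) = 72793/(-928957/7968) = 72793*(-7968/928957) = -580014624/928957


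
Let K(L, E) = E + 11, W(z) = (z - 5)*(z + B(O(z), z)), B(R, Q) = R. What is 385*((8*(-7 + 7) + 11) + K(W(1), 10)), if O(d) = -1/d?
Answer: 12320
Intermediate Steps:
W(z) = (-5 + z)*(z - 1/z) (W(z) = (z - 5)*(z - 1/z) = (-5 + z)*(z - 1/z))
K(L, E) = 11 + E
385*((8*(-7 + 7) + 11) + K(W(1), 10)) = 385*((8*(-7 + 7) + 11) + (11 + 10)) = 385*((8*0 + 11) + 21) = 385*((0 + 11) + 21) = 385*(11 + 21) = 385*32 = 12320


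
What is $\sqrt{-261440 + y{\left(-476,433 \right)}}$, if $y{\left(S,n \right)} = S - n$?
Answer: $i \sqrt{262349} \approx 512.2 i$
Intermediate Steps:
$\sqrt{-261440 + y{\left(-476,433 \right)}} = \sqrt{-261440 - 909} = \sqrt{-262349} = i \sqrt{262349}$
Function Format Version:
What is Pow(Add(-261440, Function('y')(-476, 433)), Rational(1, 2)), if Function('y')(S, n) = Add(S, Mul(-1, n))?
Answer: Mul(I, Pow(262349, Rational(1, 2))) ≈ Mul(512.20, I)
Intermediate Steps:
Pow(Add(-261440, Function('y')(-476, 433)), Rational(1, 2)) = Pow(Add(-261440, Add(-476, Mul(-1, 433))), Rational(1, 2)) = Pow(Add(-261440, Add(-476, -433)), Rational(1, 2)) = Pow(Add(-261440, -909), Rational(1, 2)) = Pow(-262349, Rational(1, 2)) = Mul(I, Pow(262349, Rational(1, 2)))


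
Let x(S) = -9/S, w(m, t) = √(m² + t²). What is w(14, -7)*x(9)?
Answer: -7*√5 ≈ -15.652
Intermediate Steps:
w(14, -7)*x(9) = √(14² + (-7)²)*(-9/9) = √(196 + 49)*(-9*⅑) = √245*(-1) = (7*√5)*(-1) = -7*√5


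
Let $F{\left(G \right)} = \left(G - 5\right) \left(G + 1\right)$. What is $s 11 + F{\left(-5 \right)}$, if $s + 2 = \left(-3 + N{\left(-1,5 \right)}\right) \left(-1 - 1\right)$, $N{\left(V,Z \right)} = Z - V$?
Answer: $-48$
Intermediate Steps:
$s = -8$ ($s = -2 + \left(-3 + \left(5 - -1\right)\right) \left(-1 - 1\right) = -2 + \left(-3 + \left(5 + 1\right)\right) \left(-2\right) = -2 + \left(-3 + 6\right) \left(-2\right) = -2 + 3 \left(-2\right) = -2 - 6 = -8$)
$F{\left(G \right)} = \left(1 + G\right) \left(-5 + G\right)$ ($F{\left(G \right)} = \left(-5 + G\right) \left(1 + G\right) = \left(1 + G\right) \left(-5 + G\right)$)
$s 11 + F{\left(-5 \right)} = \left(-8\right) 11 - \left(-15 - 25\right) = -88 + \left(-5 + 25 + 20\right) = -88 + 40 = -48$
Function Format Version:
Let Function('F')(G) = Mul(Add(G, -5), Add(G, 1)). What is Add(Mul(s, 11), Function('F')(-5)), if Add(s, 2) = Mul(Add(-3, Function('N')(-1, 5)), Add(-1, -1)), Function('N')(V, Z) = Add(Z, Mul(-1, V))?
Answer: -48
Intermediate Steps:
s = -8 (s = Add(-2, Mul(Add(-3, Add(5, Mul(-1, -1))), Add(-1, -1))) = Add(-2, Mul(Add(-3, Add(5, 1)), -2)) = Add(-2, Mul(Add(-3, 6), -2)) = Add(-2, Mul(3, -2)) = Add(-2, -6) = -8)
Function('F')(G) = Mul(Add(1, G), Add(-5, G)) (Function('F')(G) = Mul(Add(-5, G), Add(1, G)) = Mul(Add(1, G), Add(-5, G)))
Add(Mul(s, 11), Function('F')(-5)) = Add(Mul(-8, 11), Add(-5, Pow(-5, 2), Mul(-4, -5))) = Add(-88, Add(-5, 25, 20)) = Add(-88, 40) = -48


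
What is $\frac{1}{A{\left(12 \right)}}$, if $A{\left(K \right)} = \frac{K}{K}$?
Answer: $1$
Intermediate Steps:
$A{\left(K \right)} = 1$
$\frac{1}{A{\left(12 \right)}} = 1^{-1} = 1$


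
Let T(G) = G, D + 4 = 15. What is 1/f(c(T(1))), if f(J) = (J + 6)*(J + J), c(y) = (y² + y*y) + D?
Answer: 1/494 ≈ 0.0020243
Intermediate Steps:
D = 11 (D = -4 + 15 = 11)
c(y) = 11 + 2*y² (c(y) = (y² + y*y) + 11 = (y² + y²) + 11 = 2*y² + 11 = 11 + 2*y²)
f(J) = 2*J*(6 + J) (f(J) = (6 + J)*(2*J) = 2*J*(6 + J))
1/f(c(T(1))) = 1/(2*(11 + 2*1²)*(6 + (11 + 2*1²))) = 1/(2*(11 + 2*1)*(6 + (11 + 2*1))) = 1/(2*(11 + 2)*(6 + (11 + 2))) = 1/(2*13*(6 + 13)) = 1/(2*13*19) = 1/494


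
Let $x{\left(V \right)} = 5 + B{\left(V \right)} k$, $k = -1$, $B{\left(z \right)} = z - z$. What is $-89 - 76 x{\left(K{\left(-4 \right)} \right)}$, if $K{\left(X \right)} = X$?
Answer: $-469$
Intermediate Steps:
$B{\left(z \right)} = 0$
$x{\left(V \right)} = 5$ ($x{\left(V \right)} = 5 + 0 \left(-1\right) = 5 + 0 = 5$)
$-89 - 76 x{\left(K{\left(-4 \right)} \right)} = -89 - 380 = -469$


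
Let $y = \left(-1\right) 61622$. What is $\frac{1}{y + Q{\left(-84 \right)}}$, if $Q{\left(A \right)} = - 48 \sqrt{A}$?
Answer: $\frac{i}{2 \left(- 30811 i + 48 \sqrt{21}\right)} \approx -1.6227 \cdot 10^{-5} + 1.1585 \cdot 10^{-7} i$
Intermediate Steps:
$y = -61622$
$\frac{1}{y + Q{\left(-84 \right)}} = \frac{1}{-61622 - 48 \sqrt{-84}} = \frac{1}{-61622 - 48 \cdot 2 i \sqrt{21}} = \frac{1}{-61622 - 96 i \sqrt{21}}$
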